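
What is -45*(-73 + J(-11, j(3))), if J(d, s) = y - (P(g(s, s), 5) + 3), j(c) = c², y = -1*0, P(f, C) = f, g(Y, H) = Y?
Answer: 3825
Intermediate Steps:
y = 0
J(d, s) = -3 - s (J(d, s) = 0 - (s + 3) = 0 - (3 + s) = 0 + (-3 - s) = -3 - s)
-45*(-73 + J(-11, j(3))) = -45*(-73 + (-3 - 1*3²)) = -45*(-73 + (-3 - 1*9)) = -45*(-73 + (-3 - 9)) = -45*(-73 - 12) = -45*(-85) = 3825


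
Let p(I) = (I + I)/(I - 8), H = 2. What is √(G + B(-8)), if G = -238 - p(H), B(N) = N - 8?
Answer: 2*I*√570/3 ≈ 15.916*I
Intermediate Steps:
B(N) = -8 + N
p(I) = 2*I/(-8 + I) (p(I) = (2*I)/(-8 + I) = 2*I/(-8 + I))
G = -712/3 (G = -238 - 2*2/(-8 + 2) = -238 - 2*2/(-6) = -238 - 2*2*(-1)/6 = -238 - 1*(-⅔) = -238 + ⅔ = -712/3 ≈ -237.33)
√(G + B(-8)) = √(-712/3 + (-8 - 8)) = √(-712/3 - 16) = √(-760/3) = 2*I*√570/3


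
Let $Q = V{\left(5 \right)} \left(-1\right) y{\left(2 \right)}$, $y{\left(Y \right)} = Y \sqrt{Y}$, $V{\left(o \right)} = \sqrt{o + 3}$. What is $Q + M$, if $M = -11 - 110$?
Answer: $-129$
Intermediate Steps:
$V{\left(o \right)} = \sqrt{3 + o}$
$y{\left(Y \right)} = Y^{\frac{3}{2}}$
$M = -121$ ($M = -11 - 110 = -121$)
$Q = -8$ ($Q = \sqrt{3 + 5} \left(-1\right) 2^{\frac{3}{2}} = \sqrt{8} \left(-1\right) 2 \sqrt{2} = 2 \sqrt{2} \left(-1\right) 2 \sqrt{2} = - 2 \sqrt{2} \cdot 2 \sqrt{2} = -8$)
$Q + M = -8 - 121 = -129$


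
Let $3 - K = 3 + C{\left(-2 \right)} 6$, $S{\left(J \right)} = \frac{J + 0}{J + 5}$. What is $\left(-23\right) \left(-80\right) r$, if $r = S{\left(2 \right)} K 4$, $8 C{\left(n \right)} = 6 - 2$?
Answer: $- \frac{44160}{7} \approx -6308.6$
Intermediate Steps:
$C{\left(n \right)} = \frac{1}{2}$ ($C{\left(n \right)} = \frac{6 - 2}{8} = \frac{1}{8} \cdot 4 = \frac{1}{2}$)
$S{\left(J \right)} = \frac{J}{5 + J}$
$K = -3$ ($K = 3 - \left(3 + \frac{1}{2} \cdot 6\right) = 3 - \left(3 + 3\right) = 3 - 6 = -3$)
$r = - \frac{24}{7}$ ($r = \frac{2}{5 + 2} \left(-3\right) 4 = \frac{2}{7} \left(-3\right) 4 = \left(- \frac{6}{7}\right) 4 = - \frac{24}{7} \approx -3.4286$)
$\left(-23\right) \left(-80\right) r = \left(-23\right) \left(-80\right) \left(- \frac{24}{7}\right) = 1840 \left(- \frac{24}{7}\right) = - \frac{44160}{7}$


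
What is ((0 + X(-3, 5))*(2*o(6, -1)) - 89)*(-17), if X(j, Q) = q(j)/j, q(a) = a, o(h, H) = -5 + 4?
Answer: 1547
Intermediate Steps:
o(h, H) = -1
X(j, Q) = 1 (X(j, Q) = j/j = 1)
((0 + X(-3, 5))*(2*o(6, -1)) - 89)*(-17) = ((0 + 1)*(2*(-1)) - 89)*(-17) = (1*(-2) - 89)*(-17) = (-2 - 89)*(-17) = -91*(-17) = 1547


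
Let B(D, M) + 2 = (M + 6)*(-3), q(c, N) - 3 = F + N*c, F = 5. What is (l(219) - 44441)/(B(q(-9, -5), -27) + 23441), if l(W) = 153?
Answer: -22144/11751 ≈ -1.8844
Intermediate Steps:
q(c, N) = 8 + N*c (q(c, N) = 3 + (5 + N*c) = 8 + N*c)
B(D, M) = -20 - 3*M (B(D, M) = -2 + (M + 6)*(-3) = -2 + (6 + M)*(-3) = -2 + (-18 - 3*M) = -20 - 3*M)
(l(219) - 44441)/(B(q(-9, -5), -27) + 23441) = (153 - 44441)/((-20 - 3*(-27)) + 23441) = -44288/((-20 + 81) + 23441) = -44288/(61 + 23441) = -44288/23502 = -44288*1/23502 = -22144/11751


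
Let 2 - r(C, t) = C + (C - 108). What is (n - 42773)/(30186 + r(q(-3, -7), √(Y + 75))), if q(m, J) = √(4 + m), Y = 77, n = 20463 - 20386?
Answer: -2372/1683 ≈ -1.4094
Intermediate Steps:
n = 77
r(C, t) = 110 - 2*C (r(C, t) = 2 - (C + (C - 108)) = 2 - (C + (-108 + C)) = 2 - (-108 + 2*C) = 2 + (108 - 2*C) = 110 - 2*C)
(n - 42773)/(30186 + r(q(-3, -7), √(Y + 75))) = (77 - 42773)/(30186 + (110 - 2*√(4 - 3))) = -42696/(30186 + (110 - 2*√1)) = -42696/(30186 + (110 - 2*1)) = -42696/(30186 + (110 - 2)) = -42696/(30186 + 108) = -42696/30294 = -42696*1/30294 = -2372/1683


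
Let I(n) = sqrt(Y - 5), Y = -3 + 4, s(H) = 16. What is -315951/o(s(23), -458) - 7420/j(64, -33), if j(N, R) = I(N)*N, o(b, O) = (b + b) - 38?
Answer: 105317/2 + 1855*I/32 ≈ 52659.0 + 57.969*I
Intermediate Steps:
Y = 1
I(n) = 2*I (I(n) = sqrt(1 - 5) = sqrt(-4) = 2*I)
o(b, O) = -38 + 2*b (o(b, O) = 2*b - 38 = -38 + 2*b)
j(N, R) = 2*I*N (j(N, R) = (2*I)*N = 2*I*N)
-315951/o(s(23), -458) - 7420/j(64, -33) = -315951/(-38 + 2*16) - 7420*(-I/128) = -315951/(-38 + 32) - 7420*(-I/128) = -315951/(-6) - (-1855)*I/32 = -315951*(-1/6) + 1855*I/32 = 105317/2 + 1855*I/32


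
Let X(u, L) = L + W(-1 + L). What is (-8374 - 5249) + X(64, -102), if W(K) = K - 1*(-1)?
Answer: -13827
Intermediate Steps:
W(K) = 1 + K (W(K) = K + 1 = 1 + K)
X(u, L) = 2*L (X(u, L) = L + (1 + (-1 + L)) = L + L = 2*L)
(-8374 - 5249) + X(64, -102) = (-8374 - 5249) + 2*(-102) = -13623 - 204 = -13827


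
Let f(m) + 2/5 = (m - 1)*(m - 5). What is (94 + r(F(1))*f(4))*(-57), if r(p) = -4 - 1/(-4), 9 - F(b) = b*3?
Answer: -24339/4 ≈ -6084.8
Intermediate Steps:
F(b) = 9 - 3*b (F(b) = 9 - b*3 = 9 - 3*b)
f(m) = -2/5 + (-1 + m)*(-5 + m) (f(m) = -2/5 + (m - 1)*(m - 5) = -2/5 + (-1 + m)*(-5 + m))
r(p) = -15/4 (r(p) = -4 - 1*(-1/4) = -4 + 1/4 = -15/4)
(94 + r(F(1))*f(4))*(-57) = (94 - 15*(23/5 + 4**2 - 6*4)/4)*(-57) = (94 - 15*(23/5 + 16 - 24)/4)*(-57) = (94 - 15/4*(-17/5))*(-57) = (94 + 51/4)*(-57) = (427/4)*(-57) = -24339/4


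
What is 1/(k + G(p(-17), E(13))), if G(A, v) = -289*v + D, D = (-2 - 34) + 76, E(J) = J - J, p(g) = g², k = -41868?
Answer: -1/41828 ≈ -2.3907e-5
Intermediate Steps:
E(J) = 0
D = 40 (D = -36 + 76 = 40)
G(A, v) = 40 - 289*v (G(A, v) = -289*v + 40 = 40 - 289*v)
1/(k + G(p(-17), E(13))) = 1/(-41868 + (40 - 289*0)) = 1/(-41868 + (40 + 0)) = 1/(-41868 + 40) = 1/(-41828) = -1/41828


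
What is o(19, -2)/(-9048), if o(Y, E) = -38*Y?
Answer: 361/4524 ≈ 0.079797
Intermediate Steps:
o(19, -2)/(-9048) = -38*19/(-9048) = -722*(-1/9048) = 361/4524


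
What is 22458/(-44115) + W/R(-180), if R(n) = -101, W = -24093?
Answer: 353531479/1485205 ≈ 238.04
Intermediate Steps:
22458/(-44115) + W/R(-180) = 22458/(-44115) - 24093/(-101) = 22458*(-1/44115) - 24093*(-1/101) = -7486/14705 + 24093/101 = 353531479/1485205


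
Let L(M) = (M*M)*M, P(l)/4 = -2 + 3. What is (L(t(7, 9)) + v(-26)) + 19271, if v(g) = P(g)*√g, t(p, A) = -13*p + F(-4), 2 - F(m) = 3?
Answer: -759417 + 4*I*√26 ≈ -7.5942e+5 + 20.396*I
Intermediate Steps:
F(m) = -1 (F(m) = 2 - 1*3 = 2 - 3 = -1)
t(p, A) = -1 - 13*p (t(p, A) = -13*p - 1 = -1 - 13*p)
P(l) = 4 (P(l) = 4*(-2 + 3) = 4*1 = 4)
L(M) = M³ (L(M) = M²*M = M³)
v(g) = 4*√g
(L(t(7, 9)) + v(-26)) + 19271 = ((-1 - 13*7)³ + 4*√(-26)) + 19271 = ((-1 - 91)³ + 4*(I*√26)) + 19271 = ((-92)³ + 4*I*√26) + 19271 = (-778688 + 4*I*√26) + 19271 = -759417 + 4*I*√26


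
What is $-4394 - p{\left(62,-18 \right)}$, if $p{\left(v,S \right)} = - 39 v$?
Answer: $-1976$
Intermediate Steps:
$-4394 - p{\left(62,-18 \right)} = -4394 - \left(-39\right) 62 = -4394 - -2418 = -4394 + 2418 = -1976$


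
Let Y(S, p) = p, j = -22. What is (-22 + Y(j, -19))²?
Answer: 1681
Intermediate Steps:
(-22 + Y(j, -19))² = (-22 - 19)² = (-41)² = 1681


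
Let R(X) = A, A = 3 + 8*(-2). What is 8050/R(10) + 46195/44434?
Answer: -27468705/44434 ≈ -618.19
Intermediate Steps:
A = -13 (A = 3 - 16 = -13)
R(X) = -13
8050/R(10) + 46195/44434 = 8050/(-13) + 46195/44434 = 8050*(-1/13) + 46195*(1/44434) = -8050/13 + 46195/44434 = -27468705/44434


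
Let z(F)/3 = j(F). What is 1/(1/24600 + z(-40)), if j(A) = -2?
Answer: -24600/147599 ≈ -0.16667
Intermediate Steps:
z(F) = -6 (z(F) = 3*(-2) = -6)
1/(1/24600 + z(-40)) = 1/(1/24600 - 6) = 1/(-147599/24600) = -24600/147599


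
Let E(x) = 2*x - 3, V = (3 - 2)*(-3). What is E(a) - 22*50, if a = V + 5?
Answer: -1099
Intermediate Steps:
V = -3 (V = 1*(-3) = -3)
a = 2 (a = -3 + 5 = 2)
E(x) = -3 + 2*x
E(a) - 22*50 = (-3 + 2*2) - 22*50 = (-3 + 4) - 1100 = 1 - 1100 = -1099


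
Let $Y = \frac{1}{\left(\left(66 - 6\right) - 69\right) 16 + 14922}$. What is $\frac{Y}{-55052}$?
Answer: $- \frac{1}{813558456} \approx -1.2292 \cdot 10^{-9}$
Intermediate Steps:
$Y = \frac{1}{14778}$ ($Y = \frac{1}{\left(60 - 69\right) 16 + 14922} = \frac{1}{\left(-9\right) 16 + 14922} = \frac{1}{-144 + 14922} = \frac{1}{14778} \approx 6.7668 \cdot 10^{-5}$)
$\frac{Y}{-55052} = \frac{1}{14778 \left(-55052\right)} = \frac{1}{14778} \left(- \frac{1}{55052}\right) = - \frac{1}{813558456}$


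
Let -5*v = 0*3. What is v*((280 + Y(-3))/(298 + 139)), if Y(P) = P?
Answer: 0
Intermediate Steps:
v = 0 (v = -0*3 = -⅕*0 = 0)
v*((280 + Y(-3))/(298 + 139)) = 0*((280 - 3)/(298 + 139)) = 0*(277/437) = 0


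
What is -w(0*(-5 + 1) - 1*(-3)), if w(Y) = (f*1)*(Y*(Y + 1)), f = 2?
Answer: -24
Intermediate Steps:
w(Y) = 2*Y*(1 + Y) (w(Y) = (2*1)*(Y*(Y + 1)) = 2*(Y*(1 + Y)) = 2*Y*(1 + Y))
-w(0*(-5 + 1) - 1*(-3)) = -2*(0*(-5 + 1) - 1*(-3))*(1 + (0*(-5 + 1) - 1*(-3))) = -2*(0*(-4) + 3)*(1 + (0*(-4) + 3)) = -2*(0 + 3)*(1 + (0 + 3)) = -2*3*(1 + 3) = -2*3*4 = -1*24 = -24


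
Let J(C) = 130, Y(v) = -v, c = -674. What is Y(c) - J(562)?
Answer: 544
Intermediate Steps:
Y(c) - J(562) = -1*(-674) - 1*130 = 674 - 130 = 544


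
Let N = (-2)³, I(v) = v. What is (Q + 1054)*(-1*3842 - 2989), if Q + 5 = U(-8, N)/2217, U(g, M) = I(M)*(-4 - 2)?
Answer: -5295575637/739 ≈ -7.1659e+6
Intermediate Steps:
N = -8
U(g, M) = -6*M (U(g, M) = M*(-4 - 2) = M*(-6) = -6*M)
Q = -3679/739 (Q = -5 - 6*(-8)/2217 = -5 + 48*(1/2217) = -5 + 16/739 = -3679/739 ≈ -4.9783)
(Q + 1054)*(-1*3842 - 2989) = (-3679/739 + 1054)*(-1*3842 - 2989) = 775227*(-3842 - 2989)/739 = (775227/739)*(-6831) = -5295575637/739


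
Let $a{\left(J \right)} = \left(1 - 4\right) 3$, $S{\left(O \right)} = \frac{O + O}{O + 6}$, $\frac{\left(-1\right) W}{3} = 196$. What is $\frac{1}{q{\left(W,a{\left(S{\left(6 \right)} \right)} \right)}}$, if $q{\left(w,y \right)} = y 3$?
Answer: $- \frac{1}{27} \approx -0.037037$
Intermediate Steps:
$W = -588$ ($W = \left(-3\right) 196 = -588$)
$S{\left(O \right)} = \frac{2 O}{6 + O}$
$a{\left(J \right)} = -9$ ($a{\left(J \right)} = \left(-3\right) 3 = -9$)
$q{\left(w,y \right)} = 3 y$
$\frac{1}{q{\left(W,a{\left(S{\left(6 \right)} \right)} \right)}} = \frac{1}{3 \left(-9\right)} = \frac{1}{-27} = - \frac{1}{27}$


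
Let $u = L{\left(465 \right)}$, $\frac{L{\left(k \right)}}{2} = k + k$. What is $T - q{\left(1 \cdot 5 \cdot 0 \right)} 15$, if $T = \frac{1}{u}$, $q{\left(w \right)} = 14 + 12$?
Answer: $- \frac{725399}{1860} \approx -390.0$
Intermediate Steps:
$q{\left(w \right)} = 26$
$L{\left(k \right)} = 4 k$ ($L{\left(k \right)} = 2 \left(k + k\right) = 2 \cdot 2 k = 4 k$)
$u = 1860$ ($u = 4 \cdot 465 = 1860$)
$T = \frac{1}{1860} \approx 0.00053763$
$T - q{\left(1 \cdot 5 \cdot 0 \right)} 15 = \frac{1}{1860} - 26 \cdot 15 = \frac{1}{1860} - 390 = - \frac{725399}{1860}$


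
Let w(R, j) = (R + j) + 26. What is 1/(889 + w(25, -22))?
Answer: 1/918 ≈ 0.0010893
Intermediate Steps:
w(R, j) = 26 + R + j
1/(889 + w(25, -22)) = 1/(889 + (26 + 25 - 22)) = 1/(889 + 29) = 1/918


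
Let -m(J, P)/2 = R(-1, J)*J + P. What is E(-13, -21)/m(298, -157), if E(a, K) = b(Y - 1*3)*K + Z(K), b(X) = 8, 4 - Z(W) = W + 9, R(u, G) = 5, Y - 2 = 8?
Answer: 76/1333 ≈ 0.057014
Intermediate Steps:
Y = 10 (Y = 2 + 8 = 10)
Z(W) = -5 - W (Z(W) = 4 - (W + 9) = 4 - (9 + W) = 4 + (-9 - W) = -5 - W)
m(J, P) = -10*J - 2*P (m(J, P) = -2*(5*J + P) = -2*(P + 5*J) = -10*J - 2*P)
E(a, K) = -5 + 7*K (E(a, K) = 8*K + (-5 - K) = -5 + 7*K)
E(-13, -21)/m(298, -157) = (-5 + 7*(-21))/(-10*298 - 2*(-157)) = (-5 - 147)/(-2980 + 314) = -152/(-2666) = -152*(-1/2666) = 76/1333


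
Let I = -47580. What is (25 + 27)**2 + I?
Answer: -44876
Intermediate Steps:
(25 + 27)**2 + I = (25 + 27)**2 - 47580 = 52**2 - 47580 = 2704 - 47580 = -44876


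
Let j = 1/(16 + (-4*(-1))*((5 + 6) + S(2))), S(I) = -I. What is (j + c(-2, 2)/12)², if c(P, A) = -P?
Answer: 841/24336 ≈ 0.034558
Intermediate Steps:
j = 1/52 (j = 1/(16 + (-4*(-1))*((5 + 6) - 1*2)) = 1/(16 + 4*(11 - 2)) = 1/(16 + 4*9) = 1/(16 + 36) = 1/52 ≈ 0.019231)
(j + c(-2, 2)/12)² = (1/52 - 1*(-2)/12)² = (1/52 + 2*(1/12))² = (1/52 + ⅙)² = (29/156)² = 841/24336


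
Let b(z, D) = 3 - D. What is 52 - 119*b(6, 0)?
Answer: -305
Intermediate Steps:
52 - 119*b(6, 0) = 52 - 119*(3 - 1*0) = 52 - 119*(3 + 0) = 52 - 119*3 = 52 - 357 = -305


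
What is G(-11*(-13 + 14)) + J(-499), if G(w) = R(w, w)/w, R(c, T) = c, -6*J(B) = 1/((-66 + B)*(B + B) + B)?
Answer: 3380225/3380226 ≈ 1.0000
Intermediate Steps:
J(B) = -1/(6*(B + 2*B*(-66 + B))) (J(B) = -1/(6*((-66 + B)*(B + B) + B)) = -1/(6*((-66 + B)*(2*B) + B)) = -1/(6*(2*B*(-66 + B) + B)) = -1/(6*(B + 2*B*(-66 + B))))
G(w) = 1 (G(w) = w/w = 1)
G(-11*(-13 + 14)) + J(-499) = 1 - ⅙/(-499*(-131 + 2*(-499))) = 1 - ⅙*(-1/499)/(-131 - 998) = 1 - ⅙*(-1/499)/(-1129) = 1 - ⅙*(-1/499)*(-1/1129) = 1 - 1/3380226 = 3380225/3380226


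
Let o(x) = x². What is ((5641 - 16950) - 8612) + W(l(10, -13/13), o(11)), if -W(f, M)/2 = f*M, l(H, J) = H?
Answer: -22341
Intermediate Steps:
W(f, M) = -2*M*f (W(f, M) = -2*f*M = -2*M*f)
((5641 - 16950) - 8612) + W(l(10, -13/13), o(11)) = ((5641 - 16950) - 8612) - 2*11²*10 = (-11309 - 8612) - 2*121*10 = -19921 - 2420 = -22341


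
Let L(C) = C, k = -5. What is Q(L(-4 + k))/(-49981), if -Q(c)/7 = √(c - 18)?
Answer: 21*I*√3/49981 ≈ 0.00072774*I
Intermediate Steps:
Q(c) = -7*√(-18 + c) (Q(c) = -7*√(c - 18) = -7*√(-18 + c))
Q(L(-4 + k))/(-49981) = -7*√(-18 + (-4 - 5))/(-49981) = -7*√(-18 - 9)*(-1/49981) = -21*I*√3*(-1/49981) = 21*I*√3/49981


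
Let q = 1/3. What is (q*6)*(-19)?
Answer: -38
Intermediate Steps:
q = ⅓ ≈ 0.33333
(q*6)*(-19) = ((⅓)*6)*(-19) = 2*(-19) = -38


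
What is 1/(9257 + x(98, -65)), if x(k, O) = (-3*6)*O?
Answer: 1/10427 ≈ 9.5905e-5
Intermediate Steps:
x(k, O) = -18*O
1/(9257 + x(98, -65)) = 1/(9257 - 18*(-65)) = 1/(9257 + 1170) = 1/10427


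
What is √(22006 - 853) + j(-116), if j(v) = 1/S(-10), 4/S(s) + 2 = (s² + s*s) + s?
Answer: 47 + √21153 ≈ 192.44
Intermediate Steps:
S(s) = 4/(-2 + s + 2*s²) (S(s) = 4/(-2 + ((s² + s*s) + s)) = 4/(-2 + ((s² + s²) + s)) = 4/(-2 + (2*s² + s)) = 4/(-2 + (s + 2*s²)) = 4/(-2 + s + 2*s²))
j(v) = 47 (j(v) = 1/(4/(-2 - 10 + 2*(-10)²)) = 1/(4/(-2 - 10 + 2*100)) = 1/(4/(-2 - 10 + 200)) = 1/(4/188) = 1/(4*(1/188)) = 1/(1/47) = 47)
√(22006 - 853) + j(-116) = √(22006 - 853) + 47 = √21153 + 47 = 47 + √21153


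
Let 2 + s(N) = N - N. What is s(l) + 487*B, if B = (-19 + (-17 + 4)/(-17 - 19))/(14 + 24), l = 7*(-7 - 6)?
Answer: -329513/1368 ≈ -240.87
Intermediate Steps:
l = -91 (l = 7*(-13) = -91)
B = -671/1368 (B = (-19 - 13/(-36))/38 = (-19 - 13*(-1/36))*(1/38) = (-19 + 13/36)*(1/38) = -671/36*1/38 = -671/1368 ≈ -0.49050)
s(N) = -2 (s(N) = -2 + (N - N) = -2 + 0 = -2)
s(l) + 487*B = -2 + 487*(-671/1368) = -2 - 326777/1368 = -329513/1368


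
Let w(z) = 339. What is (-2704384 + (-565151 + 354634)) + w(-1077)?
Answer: -2914562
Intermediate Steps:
(-2704384 + (-565151 + 354634)) + w(-1077) = (-2704384 + (-565151 + 354634)) + 339 = (-2704384 - 210517) + 339 = -2914901 + 339 = -2914562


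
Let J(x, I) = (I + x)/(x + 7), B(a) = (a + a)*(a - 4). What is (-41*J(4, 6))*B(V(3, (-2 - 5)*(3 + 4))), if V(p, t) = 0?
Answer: 0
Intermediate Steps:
B(a) = 2*a*(-4 + a) (B(a) = (2*a)*(-4 + a) = 2*a*(-4 + a))
J(x, I) = (I + x)/(7 + x)
(-41*J(4, 6))*B(V(3, (-2 - 5)*(3 + 4))) = (-41*(6 + 4)/(7 + 4))*(2*0*(-4 + 0)) = (-41*10/11)*(2*0*(-4)) = -41*10/11*0 = -410/11*0 = 0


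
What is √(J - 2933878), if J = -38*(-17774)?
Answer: I*√2258466 ≈ 1502.8*I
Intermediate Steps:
J = 675412
√(J - 2933878) = √(675412 - 2933878) = √(-2258466) = I*√2258466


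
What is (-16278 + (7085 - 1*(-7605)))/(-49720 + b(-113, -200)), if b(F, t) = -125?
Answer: 1588/49845 ≈ 0.031859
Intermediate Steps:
(-16278 + (7085 - 1*(-7605)))/(-49720 + b(-113, -200)) = (-16278 + (7085 - 1*(-7605)))/(-49720 - 125) = (-16278 + (7085 + 7605))/(-49845) = (-16278 + 14690)*(-1/49845) = -1588*(-1/49845) = 1588/49845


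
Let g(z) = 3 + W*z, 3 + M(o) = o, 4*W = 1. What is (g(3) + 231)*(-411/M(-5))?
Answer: 385929/32 ≈ 12060.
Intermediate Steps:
W = ¼ (W = (¼)*1 = ¼ ≈ 0.25000)
M(o) = -3 + o
g(z) = 3 + z/4
(g(3) + 231)*(-411/M(-5)) = ((3 + (¼)*3) + 231)*(-411/(-3 - 5)) = ((3 + ¾) + 231)*(-411/(-8)) = (15/4 + 231)*(-411*(-⅛)) = (939/4)*(411/8) = 385929/32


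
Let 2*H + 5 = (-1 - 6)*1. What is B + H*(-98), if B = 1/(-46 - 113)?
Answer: 93491/159 ≈ 587.99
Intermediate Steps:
H = -6 (H = -5/2 + ((-1 - 6)*1)/2 = -5/2 + (-7*1)/2 = -5/2 + (½)*(-7) = -5/2 - 7/2 = -6)
B = -1/159 (B = 1/(-159) = -1/159 ≈ -0.0062893)
B + H*(-98) = -1/159 - 6*(-98) = -1/159 + 588 = 93491/159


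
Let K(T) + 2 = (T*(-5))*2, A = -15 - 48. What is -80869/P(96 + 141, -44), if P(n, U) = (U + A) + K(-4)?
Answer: 80869/69 ≈ 1172.0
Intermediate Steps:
A = -63
K(T) = -2 - 10*T (K(T) = -2 + (T*(-5))*2 = -2 - 5*T*2 = -2 - 10*T)
P(n, U) = -25 + U (P(n, U) = (U - 63) + (-2 - 10*(-4)) = (-63 + U) + (-2 + 40) = (-63 + U) + 38 = -25 + U)
-80869/P(96 + 141, -44) = -80869/(-25 - 44) = -80869/(-69) = -80869*(-1/69) = 80869/69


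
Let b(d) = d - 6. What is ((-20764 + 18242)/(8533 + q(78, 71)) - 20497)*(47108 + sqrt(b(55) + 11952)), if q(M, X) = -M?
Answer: -8164035781956/8455 - 173304657*sqrt(12001)/8455 ≈ -9.6783e+8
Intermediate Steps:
b(d) = -6 + d
((-20764 + 18242)/(8533 + q(78, 71)) - 20497)*(47108 + sqrt(b(55) + 11952)) = ((-20764 + 18242)/(8533 - 1*78) - 20497)*(47108 + sqrt((-6 + 55) + 11952)) = (-2522/(8533 - 78) - 20497)*(47108 + sqrt(49 + 11952)) = (-2522/8455 - 20497)*(47108 + sqrt(12001)) = -173304657*(47108 + sqrt(12001))/8455 = -8164035781956/8455 - 173304657*sqrt(12001)/8455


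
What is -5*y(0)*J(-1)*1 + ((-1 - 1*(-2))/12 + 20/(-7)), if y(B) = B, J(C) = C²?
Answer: -233/84 ≈ -2.7738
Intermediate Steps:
-5*y(0)*J(-1)*1 + ((-1 - 1*(-2))/12 + 20/(-7)) = -0*(-1)²*1 + ((-1 - 1*(-2))/12 + 20/(-7)) = -0*1*1 + ((-1 + 2)*(1/12) + 20*(-⅐)) = -0 + (1*(1/12) - 20/7) = -5*0 + (1/12 - 20/7) = 0 - 233/84 = -233/84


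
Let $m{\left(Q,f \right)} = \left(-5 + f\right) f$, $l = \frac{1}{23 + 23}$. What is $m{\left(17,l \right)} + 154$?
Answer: $\frac{325635}{2116} \approx 153.89$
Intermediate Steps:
$l = \frac{1}{46} \approx 0.021739$
$m{\left(Q,f \right)} = f \left(-5 + f\right)$
$m{\left(17,l \right)} + 154 = \frac{-5 + \frac{1}{46}}{46} + 154 = \frac{1}{46} \left(- \frac{229}{46}\right) + 154 = - \frac{229}{2116} + 154 = \frac{325635}{2116}$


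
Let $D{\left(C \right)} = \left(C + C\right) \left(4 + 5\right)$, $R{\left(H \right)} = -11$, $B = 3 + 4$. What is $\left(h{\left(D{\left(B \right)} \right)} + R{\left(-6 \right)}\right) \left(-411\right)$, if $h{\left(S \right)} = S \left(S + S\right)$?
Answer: $-13045551$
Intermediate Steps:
$B = 7$
$D{\left(C \right)} = 18 C$ ($D{\left(C \right)} = 2 C 9 = 18 C$)
$h{\left(S \right)} = 2 S^{2}$ ($h{\left(S \right)} = S 2 S = 2 S^{2}$)
$\left(h{\left(D{\left(B \right)} \right)} + R{\left(-6 \right)}\right) \left(-411\right) = \left(2 \left(18 \cdot 7\right)^{2} - 11\right) \left(-411\right) = \left(2 \cdot 126^{2} - 11\right) \left(-411\right) = \left(2 \cdot 15876 - 11\right) \left(-411\right) = \left(31752 - 11\right) \left(-411\right) = 31741 \left(-411\right) = -13045551$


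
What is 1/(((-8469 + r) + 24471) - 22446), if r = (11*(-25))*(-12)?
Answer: -1/3144 ≈ -0.00031807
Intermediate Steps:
r = 3300 (r = -275*(-12) = 3300)
1/(((-8469 + r) + 24471) - 22446) = 1/(((-8469 + 3300) + 24471) - 22446) = 1/((-5169 + 24471) - 22446) = 1/(19302 - 22446) = 1/(-3144) = -1/3144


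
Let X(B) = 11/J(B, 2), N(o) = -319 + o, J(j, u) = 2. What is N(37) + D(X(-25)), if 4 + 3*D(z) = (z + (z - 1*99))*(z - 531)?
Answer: 45394/3 ≈ 15131.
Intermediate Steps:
X(B) = 11/2
D(z) = -4/3 + (-531 + z)*(-99 + 2*z)/3 (D(z) = -4/3 + ((z + (z - 1*99))*(z - 531))/3 = -4/3 + ((z + (z - 99))*(-531 + z))/3 = -4/3 + ((z + (-99 + z))*(-531 + z))/3 = -4/3 + ((-99 + 2*z)*(-531 + z))/3 = -4/3 + ((-531 + z)*(-99 + 2*z))/3 = -4/3 + (-531 + z)*(-99 + 2*z)/3)
N(37) + D(X(-25)) = (-319 + 37) + (52565/3 - 387*11/2 + 2*(11/2)²/3) = -282 + (52565/3 - 4257/2 + (⅔)*(121/4)) = -282 + (52565/3 - 4257/2 + 121/6) = -282 + 46240/3 = 45394/3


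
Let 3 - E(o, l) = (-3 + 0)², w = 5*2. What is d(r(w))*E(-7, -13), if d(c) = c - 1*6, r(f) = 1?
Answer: 30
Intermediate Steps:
w = 10
E(o, l) = -6 (E(o, l) = 3 - (-3 + 0)² = 3 - 1*(-3)² = 3 - 1*9 = 3 - 9 = -6)
d(c) = -6 + c (d(c) = c - 6 = -6 + c)
d(r(w))*E(-7, -13) = (-6 + 1)*(-6) = -5*(-6) = 30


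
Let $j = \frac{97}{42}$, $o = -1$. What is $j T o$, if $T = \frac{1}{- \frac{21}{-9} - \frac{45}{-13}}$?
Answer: $- \frac{1261}{3164} \approx -0.39855$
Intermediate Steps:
$j = \frac{97}{42}$ ($j = 97 \cdot \frac{1}{42} = \frac{97}{42} \approx 2.3095$)
$T = \frac{39}{226}$ ($T = \frac{1}{\left(-21\right) \left(- \frac{1}{9}\right) - - \frac{45}{13}} = \frac{1}{\frac{7}{3} + \frac{45}{13}} = \frac{1}{\frac{226}{39}} = \frac{39}{226} \approx 0.17257$)
$j T o = \frac{97}{42} \cdot \frac{39}{226} \left(-1\right) = \frac{1261}{3164} \left(-1\right) = - \frac{1261}{3164}$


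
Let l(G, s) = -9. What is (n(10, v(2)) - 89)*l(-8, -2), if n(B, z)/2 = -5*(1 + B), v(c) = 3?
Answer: 1791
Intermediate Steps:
n(B, z) = -10 - 10*B (n(B, z) = 2*(-5*(1 + B)) = 2*(-5 - 5*B) = -10 - 10*B)
(n(10, v(2)) - 89)*l(-8, -2) = ((-10 - 10*10) - 89)*(-9) = ((-10 - 100) - 89)*(-9) = (-110 - 89)*(-9) = -199*(-9) = 1791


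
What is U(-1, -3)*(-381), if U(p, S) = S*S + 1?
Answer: -3810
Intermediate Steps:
U(p, S) = 1 + S² (U(p, S) = S² + 1 = 1 + S²)
U(-1, -3)*(-381) = (1 + (-3)²)*(-381) = (1 + 9)*(-381) = 10*(-381) = -3810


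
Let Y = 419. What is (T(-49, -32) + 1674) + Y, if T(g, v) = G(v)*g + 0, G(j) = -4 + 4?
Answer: 2093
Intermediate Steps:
G(j) = 0
T(g, v) = 0 (T(g, v) = 0*g + 0 = 0 + 0 = 0)
(T(-49, -32) + 1674) + Y = (0 + 1674) + 419 = 1674 + 419 = 2093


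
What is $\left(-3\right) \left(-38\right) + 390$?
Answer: $504$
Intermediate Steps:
$\left(-3\right) \left(-38\right) + 390 = 114 + 390 = 504$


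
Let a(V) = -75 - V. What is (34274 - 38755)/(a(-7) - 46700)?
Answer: 4481/46768 ≈ 0.095813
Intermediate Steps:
(34274 - 38755)/(a(-7) - 46700) = (34274 - 38755)/((-75 - 1*(-7)) - 46700) = -4481/((-75 + 7) - 46700) = -4481/(-68 - 46700) = -4481/(-46768) = -4481*(-1/46768) = 4481/46768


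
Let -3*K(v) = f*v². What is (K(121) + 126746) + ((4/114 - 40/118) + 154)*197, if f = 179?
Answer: -2409776261/3363 ≈ -7.1656e+5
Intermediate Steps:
K(v) = -179*v²/3
(K(121) + 126746) + ((4/114 - 40/118) + 154)*197 = (-179/3*121² + 126746) + ((4/114 - 40/118) + 154)*197 = (-179/3*14641 + 126746) + ((4*(1/114) - 40*1/118) + 154)*197 = (-2620739/3 + 126746) + ((2/57 - 20/59) + 154)*197 = -2240501/3 + (-1022/3363 + 154)*197 = -2240501/3 + (516880/3363)*197 = -2240501/3 + 101825360/3363 = -2409776261/3363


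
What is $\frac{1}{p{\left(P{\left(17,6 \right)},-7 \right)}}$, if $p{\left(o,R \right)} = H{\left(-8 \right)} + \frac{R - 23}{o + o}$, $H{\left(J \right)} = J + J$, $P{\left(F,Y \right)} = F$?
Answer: $- \frac{17}{287} \approx -0.059233$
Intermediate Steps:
$H{\left(J \right)} = 2 J$
$p{\left(o,R \right)} = -16 + \frac{-23 + R}{2 o}$ ($p{\left(o,R \right)} = 2 \left(-8\right) + \frac{R - 23}{o + o} = -16 + \frac{-23 + R}{2 o}$)
$\frac{1}{p{\left(P{\left(17,6 \right)},-7 \right)}} = \frac{1}{\frac{1}{2} \cdot \frac{1}{17} \left(-23 - 7 - 544\right)} = \frac{1}{\frac{1}{2} \cdot \frac{1}{17} \left(-574\right)} = \frac{1}{- \frac{287}{17}} = - \frac{17}{287}$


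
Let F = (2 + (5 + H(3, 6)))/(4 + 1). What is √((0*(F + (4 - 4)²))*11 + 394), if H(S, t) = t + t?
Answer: √394 ≈ 19.849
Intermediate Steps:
H(S, t) = 2*t
F = 19/5 (F = (2 + (5 + 2*6))/(4 + 1) = (2 + (5 + 12))/5 = (2 + 17)*(⅕) = 19*(⅕) = 19/5 ≈ 3.8000)
√((0*(F + (4 - 4)²))*11 + 394) = √((0*(19/5 + (4 - 4)²))*11 + 394) = √((0*(19/5 + 0²))*11 + 394) = √((0*(19/5 + 0))*11 + 394) = √((0*(19/5))*11 + 394) = √(0*11 + 394) = √(0 + 394) = √394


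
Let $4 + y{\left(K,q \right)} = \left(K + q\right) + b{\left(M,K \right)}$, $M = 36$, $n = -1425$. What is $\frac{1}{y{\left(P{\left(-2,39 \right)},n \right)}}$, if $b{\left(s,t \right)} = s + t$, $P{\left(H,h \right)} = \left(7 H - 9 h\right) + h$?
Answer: $- \frac{1}{2045} \approx -0.000489$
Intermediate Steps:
$P{\left(H,h \right)} = - 8 h + 7 H$ ($P{\left(H,h \right)} = \left(- 9 h + 7 H\right) + h = - 8 h + 7 H$)
$y{\left(K,q \right)} = 32 + q + 2 K$ ($y{\left(K,q \right)} = -4 + \left(\left(K + q\right) + \left(36 + K\right)\right) = -4 + \left(36 + q + 2 K\right) = 32 + q + 2 K$)
$\frac{1}{y{\left(P{\left(-2,39 \right)},n \right)}} = \frac{1}{32 - 1425 + 2 \left(\left(-8\right) 39 + 7 \left(-2\right)\right)} = \frac{1}{32 - 1425 + 2 \left(-312 - 14\right)} = \frac{1}{32 - 1425 + 2 \left(-326\right)} = \frac{1}{32 - 1425 - 652} = \frac{1}{-2045} = - \frac{1}{2045}$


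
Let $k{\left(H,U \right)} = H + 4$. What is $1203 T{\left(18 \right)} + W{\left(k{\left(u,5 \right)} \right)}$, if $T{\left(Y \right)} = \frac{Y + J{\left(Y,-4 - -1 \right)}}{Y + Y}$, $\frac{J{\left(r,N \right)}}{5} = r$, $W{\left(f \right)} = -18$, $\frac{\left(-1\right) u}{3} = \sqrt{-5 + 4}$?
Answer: $3591$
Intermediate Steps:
$u = - 3 i$ ($u = - 3 \sqrt{-5 + 4} = - 3 \sqrt{-1} = - 3 i \approx - 3.0 i$)
$k{\left(H,U \right)} = 4 + H$
$J{\left(r,N \right)} = 5 r$
$T{\left(Y \right)} = 3$ ($T{\left(Y \right)} = \frac{Y + 5 Y}{Y + Y} = \frac{6 Y}{2 Y} = 6 Y \frac{1}{2 Y} = 3$)
$1203 T{\left(18 \right)} + W{\left(k{\left(u,5 \right)} \right)} = 1203 \cdot 3 - 18 = 3609 - 18 = 3591$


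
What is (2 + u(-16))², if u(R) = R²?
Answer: 66564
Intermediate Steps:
(2 + u(-16))² = (2 + (-16)²)² = (2 + 256)² = 258² = 66564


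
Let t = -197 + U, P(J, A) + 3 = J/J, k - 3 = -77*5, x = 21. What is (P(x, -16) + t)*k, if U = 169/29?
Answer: 2139964/29 ≈ 73792.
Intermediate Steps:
k = -382 (k = 3 - 77*5 = 3 - 385 = -382)
U = 169/29 (U = 169*(1/29) = 169/29 ≈ 5.8276)
P(J, A) = -2 (P(J, A) = -3 + J/J = -3 + 1 = -2)
t = -5544/29 (t = -197 + 169/29 = -5544/29 ≈ -191.17)
(P(x, -16) + t)*k = (-2 - 5544/29)*(-382) = -5602/29*(-382) = 2139964/29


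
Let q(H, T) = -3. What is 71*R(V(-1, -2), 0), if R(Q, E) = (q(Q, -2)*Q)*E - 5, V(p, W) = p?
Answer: -355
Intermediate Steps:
R(Q, E) = -5 - 3*E*Q (R(Q, E) = (-3*Q)*E - 5 = -3*E*Q - 5 = -5 - 3*E*Q)
71*R(V(-1, -2), 0) = 71*(-5 - 3*0*(-1)) = 71*(-5 + 0) = 71*(-5) = -355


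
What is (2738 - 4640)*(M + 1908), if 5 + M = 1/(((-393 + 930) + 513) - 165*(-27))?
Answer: -6641794144/1835 ≈ -3.6195e+6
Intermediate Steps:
M = -27524/5505 (M = -5 + 1/(((-393 + 930) + 513) - 165*(-27)) = -5 + 1/((537 + 513) + 4455) = -5 + 1/(1050 + 4455) = -5 + 1/5505 = -27524/5505 ≈ -4.9998)
(2738 - 4640)*(M + 1908) = (2738 - 4640)*(-27524/5505 + 1908) = -1902*10476016/5505 = -6641794144/1835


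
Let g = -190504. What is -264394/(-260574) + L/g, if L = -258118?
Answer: 29406738577/12410097324 ≈ 2.3696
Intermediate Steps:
-264394/(-260574) + L/g = -264394/(-260574) - 258118/(-190504) = -264394*(-1/260574) - 258118*(-1/190504) = 132197/130287 + 129059/95252 = 29406738577/12410097324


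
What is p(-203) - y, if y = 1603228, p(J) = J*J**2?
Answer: -9968655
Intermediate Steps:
p(J) = J**3
p(-203) - y = (-203)**3 - 1*1603228 = -8365427 - 1603228 = -9968655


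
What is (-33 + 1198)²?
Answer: 1357225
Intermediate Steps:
(-33 + 1198)² = 1165² = 1357225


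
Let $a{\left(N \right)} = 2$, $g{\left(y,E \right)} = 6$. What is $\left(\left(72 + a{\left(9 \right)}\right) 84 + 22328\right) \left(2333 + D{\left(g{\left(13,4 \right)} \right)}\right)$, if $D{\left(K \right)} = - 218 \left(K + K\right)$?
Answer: $-8077952$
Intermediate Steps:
$D{\left(K \right)} = - 436 K$ ($D{\left(K \right)} = - 218 \cdot 2 K = - 436 K$)
$\left(\left(72 + a{\left(9 \right)}\right) 84 + 22328\right) \left(2333 + D{\left(g{\left(13,4 \right)} \right)}\right) = \left(\left(72 + 2\right) 84 + 22328\right) \left(2333 - 2616\right) = \left(74 \cdot 84 + 22328\right) \left(2333 - 2616\right) = \left(6216 + 22328\right) \left(-283\right) = 28544 \left(-283\right) = -8077952$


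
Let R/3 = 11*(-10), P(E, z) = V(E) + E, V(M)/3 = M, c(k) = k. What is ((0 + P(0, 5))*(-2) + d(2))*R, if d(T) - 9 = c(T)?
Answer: -3630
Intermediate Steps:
d(T) = 9 + T
V(M) = 3*M
P(E, z) = 4*E (P(E, z) = 3*E + E = 4*E)
R = -330 (R = 3*(11*(-10)) = 3*(-110) = -330)
((0 + P(0, 5))*(-2) + d(2))*R = ((0 + 4*0)*(-2) + (9 + 2))*(-330) = ((0 + 0)*(-2) + 11)*(-330) = (0*(-2) + 11)*(-330) = (0 + 11)*(-330) = 11*(-330) = -3630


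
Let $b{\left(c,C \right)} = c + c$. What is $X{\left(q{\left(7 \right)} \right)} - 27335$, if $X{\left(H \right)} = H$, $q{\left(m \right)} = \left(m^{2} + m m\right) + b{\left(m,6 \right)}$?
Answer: $-27223$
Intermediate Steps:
$b{\left(c,C \right)} = 2 c$
$q{\left(m \right)} = 2 m + 2 m^{2}$ ($q{\left(m \right)} = \left(m^{2} + m m\right) + 2 m = \left(m^{2} + m^{2}\right) + 2 m = 2 m^{2} + 2 m = 2 m + 2 m^{2}$)
$X{\left(q{\left(7 \right)} \right)} - 27335 = 2 \cdot 7 \left(1 + 7\right) - 27335 = 2 \cdot 7 \cdot 8 - 27335 = 112 - 27335 = -27223$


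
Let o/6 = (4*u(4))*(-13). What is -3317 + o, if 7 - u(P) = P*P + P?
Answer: 739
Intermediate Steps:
u(P) = 7 - P - P**2 (u(P) = 7 - (P*P + P) = 7 - (P**2 + P) = 7 - (P + P**2) = 7 + (-P - P**2) = 7 - P - P**2)
o = 4056 (o = 6*((4*(7 - 1*4 - 1*4**2))*(-13)) = 6*((4*(7 - 4 - 1*16))*(-13)) = 6*((4*(7 - 4 - 16))*(-13)) = 6*((4*(-13))*(-13)) = 6*(-52*(-13)) = 6*676 = 4056)
-3317 + o = -3317 + 4056 = 739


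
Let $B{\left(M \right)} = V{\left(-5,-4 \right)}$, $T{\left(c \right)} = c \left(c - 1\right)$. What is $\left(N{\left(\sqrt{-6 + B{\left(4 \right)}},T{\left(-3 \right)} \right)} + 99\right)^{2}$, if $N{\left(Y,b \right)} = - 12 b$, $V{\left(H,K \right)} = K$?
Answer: $2025$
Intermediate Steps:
$T{\left(c \right)} = c \left(-1 + c\right)$
$B{\left(M \right)} = -4$
$\left(N{\left(\sqrt{-6 + B{\left(4 \right)}},T{\left(-3 \right)} \right)} + 99\right)^{2} = \left(- 12 \left(- 3 \left(-1 - 3\right)\right) + 99\right)^{2} = \left(- 12 \left(\left(-3\right) \left(-4\right)\right) + 99\right)^{2} = \left(\left(-12\right) 12 + 99\right)^{2} = \left(-144 + 99\right)^{2} = \left(-45\right)^{2} = 2025$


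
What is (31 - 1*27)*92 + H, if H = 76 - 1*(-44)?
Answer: 488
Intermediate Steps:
H = 120 (H = 76 + 44 = 120)
(31 - 1*27)*92 + H = (31 - 1*27)*92 + 120 = (31 - 27)*92 + 120 = 4*92 + 120 = 368 + 120 = 488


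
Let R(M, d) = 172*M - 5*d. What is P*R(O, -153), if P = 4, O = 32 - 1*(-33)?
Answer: 47780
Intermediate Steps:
O = 65 (O = 32 + 33 = 65)
R(M, d) = -5*d + 172*M
P*R(O, -153) = 4*(-5*(-153) + 172*65) = 4*(765 + 11180) = 4*11945 = 47780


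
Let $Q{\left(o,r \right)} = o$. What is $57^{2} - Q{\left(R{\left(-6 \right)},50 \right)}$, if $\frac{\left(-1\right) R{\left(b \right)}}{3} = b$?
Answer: $3231$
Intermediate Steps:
$R{\left(b \right)} = - 3 b$
$57^{2} - Q{\left(R{\left(-6 \right)},50 \right)} = 57^{2} - \left(-3\right) \left(-6\right) = 3249 - 18 = 3231$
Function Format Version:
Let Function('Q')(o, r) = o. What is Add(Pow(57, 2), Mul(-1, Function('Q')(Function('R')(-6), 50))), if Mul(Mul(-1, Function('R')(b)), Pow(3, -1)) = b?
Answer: 3231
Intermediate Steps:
Function('R')(b) = Mul(-3, b)
Add(Pow(57, 2), Mul(-1, Function('Q')(Function('R')(-6), 50))) = Add(Pow(57, 2), Mul(-1, Mul(-3, -6))) = Add(3249, Mul(-1, 18)) = Add(3249, -18) = 3231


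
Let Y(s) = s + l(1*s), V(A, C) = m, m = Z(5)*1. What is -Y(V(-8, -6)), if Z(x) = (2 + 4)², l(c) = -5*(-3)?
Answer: -51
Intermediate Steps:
l(c) = 15
Z(x) = 36 (Z(x) = 6² = 36)
m = 36 (m = 36*1 = 36)
V(A, C) = 36
Y(s) = 15 + s (Y(s) = s + 15 = 15 + s)
-Y(V(-8, -6)) = -(15 + 36) = -1*51 = -51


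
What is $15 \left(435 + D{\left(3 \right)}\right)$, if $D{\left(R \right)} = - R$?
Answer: $6480$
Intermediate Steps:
$15 \left(435 + D{\left(3 \right)}\right) = 15 \left(435 - 3\right) = 15 \cdot 432 = 6480$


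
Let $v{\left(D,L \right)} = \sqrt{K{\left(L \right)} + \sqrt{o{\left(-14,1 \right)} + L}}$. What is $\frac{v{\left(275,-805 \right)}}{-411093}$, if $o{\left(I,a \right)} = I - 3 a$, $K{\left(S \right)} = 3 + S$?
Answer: $- \frac{\sqrt{-802 + i \sqrt{822}}}{411093} \approx -1.2311 \cdot 10^{-6} - 6.89 \cdot 10^{-5} i$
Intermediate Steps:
$v{\left(D,L \right)} = \sqrt{3 + L + \sqrt{-17 + L}}$ ($v{\left(D,L \right)} = \sqrt{\left(3 + L\right) + \sqrt{\left(-14 - 3\right) + L}} = \sqrt{\left(3 + L\right) + \sqrt{-17 + L}} = \sqrt{3 + L + \sqrt{-17 + L}}$)
$\frac{v{\left(275,-805 \right)}}{-411093} = \frac{\sqrt{3 - 805 + \sqrt{-17 - 805}}}{-411093} = \sqrt{3 - 805 + \sqrt{-822}} \left(- \frac{1}{411093}\right) = \sqrt{3 - 805 + i \sqrt{822}} \left(- \frac{1}{411093}\right) = \sqrt{-802 + i \sqrt{822}} \left(- \frac{1}{411093}\right) = - \frac{\sqrt{-802 + i \sqrt{822}}}{411093}$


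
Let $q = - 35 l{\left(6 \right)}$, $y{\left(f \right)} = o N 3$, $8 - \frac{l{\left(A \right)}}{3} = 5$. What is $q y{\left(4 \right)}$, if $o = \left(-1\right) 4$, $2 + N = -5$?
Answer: $-26460$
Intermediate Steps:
$N = -7$ ($N = -2 - 5 = -7$)
$l{\left(A \right)} = 9$ ($l{\left(A \right)} = 24 - 15 = 9$)
$o = -4$
$y{\left(f \right)} = 84$ ($y{\left(f \right)} = \left(-4\right) \left(-7\right) 3 = 28 \cdot 3 = 84$)
$q = -315$ ($q = \left(-35\right) 9 = -315$)
$q y{\left(4 \right)} = \left(-315\right) 84 = -26460$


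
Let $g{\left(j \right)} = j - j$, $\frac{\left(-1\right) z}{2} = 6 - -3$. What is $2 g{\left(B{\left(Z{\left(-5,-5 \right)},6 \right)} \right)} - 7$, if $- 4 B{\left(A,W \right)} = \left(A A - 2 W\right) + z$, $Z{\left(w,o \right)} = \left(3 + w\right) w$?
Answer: $-7$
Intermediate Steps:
$z = -18$ ($z = - 2 \left(6 - -3\right) = - 2 \left(6 + 3\right) = \left(-2\right) 9 = -18$)
$Z{\left(w,o \right)} = w \left(3 + w\right)$
$B{\left(A,W \right)} = \frac{9}{2} + \frac{W}{2} - \frac{A^{2}}{4}$ ($B{\left(A,W \right)} = - \frac{\left(A A - 2 W\right) - 18}{4} = - \frac{\left(A^{2} - 2 W\right) - 18}{4} = - \frac{-18 + A^{2} - 2 W}{4} = \frac{9}{2} + \frac{W}{2} - \frac{A^{2}}{4}$)
$g{\left(j \right)} = 0$
$2 g{\left(B{\left(Z{\left(-5,-5 \right)},6 \right)} \right)} - 7 = 2 \cdot 0 - 7 = 0 - 7 = -7$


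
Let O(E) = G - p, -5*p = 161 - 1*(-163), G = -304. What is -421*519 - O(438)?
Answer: -1091299/5 ≈ -2.1826e+5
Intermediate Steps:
p = -324/5 (p = -(161 - 1*(-163))/5 = -(161 + 163)/5 = -⅕*324 = -324/5 ≈ -64.800)
O(E) = -1196/5 (O(E) = -304 - 1*(-324/5) = -304 + 324/5 = -1196/5)
-421*519 - O(438) = -421*519 - 1*(-1196/5) = -218499 + 1196/5 = -1091299/5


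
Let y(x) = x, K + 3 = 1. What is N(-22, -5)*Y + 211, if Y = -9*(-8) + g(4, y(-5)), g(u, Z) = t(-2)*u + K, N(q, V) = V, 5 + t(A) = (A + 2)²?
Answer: -39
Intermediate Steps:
K = -2 (K = -3 + 1 = -2)
t(A) = -5 + (2 + A)² (t(A) = -5 + (A + 2)² = -5 + (2 + A)²)
g(u, Z) = -2 - 5*u (g(u, Z) = (-5 + (2 - 2)²)*u - 2 = (-5 + 0²)*u - 2 = (-5 + 0)*u - 2 = -5*u - 2 = -2 - 5*u)
Y = 50 (Y = -9*(-8) + (-2 - 5*4) = 72 + (-2 - 20) = 72 - 22 = 50)
N(-22, -5)*Y + 211 = -5*50 + 211 = -250 + 211 = -39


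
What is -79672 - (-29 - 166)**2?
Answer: -117697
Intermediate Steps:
-79672 - (-29 - 166)**2 = -79672 - 1*(-195)**2 = -79672 - 1*38025 = -79672 - 38025 = -117697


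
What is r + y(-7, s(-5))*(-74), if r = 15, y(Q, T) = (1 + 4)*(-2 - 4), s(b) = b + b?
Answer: 2235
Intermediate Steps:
s(b) = 2*b
y(Q, T) = -30 (y(Q, T) = 5*(-6) = -30)
r + y(-7, s(-5))*(-74) = 15 - 30*(-74) = 15 + 2220 = 2235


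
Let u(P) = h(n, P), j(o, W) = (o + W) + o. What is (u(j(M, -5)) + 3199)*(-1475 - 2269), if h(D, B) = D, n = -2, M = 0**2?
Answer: -11969568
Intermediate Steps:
M = 0
j(o, W) = W + 2*o (j(o, W) = (W + o) + o = W + 2*o)
u(P) = -2
(u(j(M, -5)) + 3199)*(-1475 - 2269) = (-2 + 3199)*(-1475 - 2269) = 3197*(-3744) = -11969568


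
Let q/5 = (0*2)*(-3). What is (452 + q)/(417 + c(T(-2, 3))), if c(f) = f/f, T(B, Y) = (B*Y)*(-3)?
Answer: 226/209 ≈ 1.0813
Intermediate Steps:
T(B, Y) = -3*B*Y
q = 0 (q = 5*((0*2)*(-3)) = 5*(0*(-3)) = 5*0 = 0)
c(f) = 1
(452 + q)/(417 + c(T(-2, 3))) = (452 + 0)/(417 + 1) = 452/418 = 452*(1/418) = 226/209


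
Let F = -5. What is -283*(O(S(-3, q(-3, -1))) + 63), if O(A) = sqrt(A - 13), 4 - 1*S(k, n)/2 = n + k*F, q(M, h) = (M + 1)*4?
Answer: -17829 - 283*I*sqrt(19) ≈ -17829.0 - 1233.6*I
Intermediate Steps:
q(M, h) = 4 + 4*M (q(M, h) = (1 + M)*4 = 4 + 4*M)
S(k, n) = 8 - 2*n + 10*k (S(k, n) = 8 - 2*(n + k*(-5)) = 8 - 2*(n - 5*k) = 8 + (-2*n + 10*k) = 8 - 2*n + 10*k)
O(A) = sqrt(-13 + A)
-283*(O(S(-3, q(-3, -1))) + 63) = -283*(sqrt(-13 + (8 - 2*(4 + 4*(-3)) + 10*(-3))) + 63) = -283*(sqrt(-13 + (8 - 2*(4 - 12) - 30)) + 63) = -283*(sqrt(-13 + (8 - 2*(-8) - 30)) + 63) = -283*(sqrt(-13 + (8 + 16 - 30)) + 63) = -283*(sqrt(-13 - 6) + 63) = -283*(sqrt(-19) + 63) = -283*(I*sqrt(19) + 63) = -283*(63 + I*sqrt(19)) = -17829 - 283*I*sqrt(19)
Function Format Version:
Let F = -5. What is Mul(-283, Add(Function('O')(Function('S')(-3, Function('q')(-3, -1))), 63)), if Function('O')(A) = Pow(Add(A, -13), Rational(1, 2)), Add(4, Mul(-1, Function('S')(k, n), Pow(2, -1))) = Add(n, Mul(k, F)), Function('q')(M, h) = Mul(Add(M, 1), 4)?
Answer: Add(-17829, Mul(-283, I, Pow(19, Rational(1, 2)))) ≈ Add(-17829., Mul(-1233.6, I))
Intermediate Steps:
Function('q')(M, h) = Add(4, Mul(4, M)) (Function('q')(M, h) = Mul(Add(1, M), 4) = Add(4, Mul(4, M)))
Function('S')(k, n) = Add(8, Mul(-2, n), Mul(10, k)) (Function('S')(k, n) = Add(8, Mul(-2, Add(n, Mul(k, -5)))) = Add(8, Mul(-2, Add(n, Mul(-5, k)))) = Add(8, Add(Mul(-2, n), Mul(10, k))) = Add(8, Mul(-2, n), Mul(10, k)))
Function('O')(A) = Pow(Add(-13, A), Rational(1, 2))
Mul(-283, Add(Function('O')(Function('S')(-3, Function('q')(-3, -1))), 63)) = Mul(-283, Add(Pow(Add(-13, Add(8, Mul(-2, Add(4, Mul(4, -3))), Mul(10, -3))), Rational(1, 2)), 63)) = Mul(-283, Add(Pow(Add(-13, Add(8, Mul(-2, Add(4, -12)), -30)), Rational(1, 2)), 63)) = Mul(-283, Add(Pow(Add(-13, Add(8, Mul(-2, -8), -30)), Rational(1, 2)), 63)) = Mul(-283, Add(Pow(Add(-13, Add(8, 16, -30)), Rational(1, 2)), 63)) = Mul(-283, Add(Pow(Add(-13, -6), Rational(1, 2)), 63)) = Mul(-283, Add(Pow(-19, Rational(1, 2)), 63)) = Mul(-283, Add(Mul(I, Pow(19, Rational(1, 2))), 63)) = Mul(-283, Add(63, Mul(I, Pow(19, Rational(1, 2))))) = Add(-17829, Mul(-283, I, Pow(19, Rational(1, 2))))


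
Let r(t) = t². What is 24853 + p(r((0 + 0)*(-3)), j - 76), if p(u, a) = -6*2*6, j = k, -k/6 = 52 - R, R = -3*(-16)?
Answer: 24781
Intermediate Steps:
R = 48
k = -24 (k = -6*(52 - 1*48) = -6*(52 - 48) = -6*4 = -24)
j = -24
p(u, a) = -72 (p(u, a) = -12*6 = -72)
24853 + p(r((0 + 0)*(-3)), j - 76) = 24853 - 72 = 24781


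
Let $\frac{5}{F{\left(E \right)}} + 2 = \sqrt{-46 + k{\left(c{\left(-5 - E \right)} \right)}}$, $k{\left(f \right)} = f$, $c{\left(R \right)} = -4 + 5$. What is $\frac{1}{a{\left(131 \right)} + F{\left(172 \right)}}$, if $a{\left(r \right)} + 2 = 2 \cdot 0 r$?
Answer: $- \frac{12}{29} + \frac{5 i \sqrt{5}}{87} \approx -0.41379 + 0.12851 i$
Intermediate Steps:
$c{\left(R \right)} = 1$
$a{\left(r \right)} = -2$ ($a{\left(r \right)} = -2 + 2 \cdot 0 r = -2 + 0 r = -2 + 0 = -2$)
$F{\left(E \right)} = \frac{5}{-2 + 3 i \sqrt{5}}$ ($F{\left(E \right)} = \frac{5}{-2 + \sqrt{-46 + 1}} = \frac{5}{-2 + \sqrt{-45}} = \frac{5}{-2 + 3 i \sqrt{5}}$)
$\frac{1}{a{\left(131 \right)} + F{\left(172 \right)}} = \frac{1}{-2 - \left(\frac{10}{49} + \frac{15 i \sqrt{5}}{49}\right)} = \frac{1}{- \frac{108}{49} - \frac{15 i \sqrt{5}}{49}}$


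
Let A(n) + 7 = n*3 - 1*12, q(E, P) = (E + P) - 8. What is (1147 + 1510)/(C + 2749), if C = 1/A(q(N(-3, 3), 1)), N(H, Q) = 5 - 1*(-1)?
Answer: 58454/60477 ≈ 0.96655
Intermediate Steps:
N(H, Q) = 6 (N(H, Q) = 5 + 1 = 6)
q(E, P) = -8 + E + P
A(n) = -19 + 3*n (A(n) = -7 + (n*3 - 1*12) = -7 + (3*n - 12) = -7 + (-12 + 3*n) = -19 + 3*n)
C = -1/22 (C = 1/(-19 + 3*(-8 + 6 + 1)) = 1/(-19 + 3*(-1)) = 1/(-19 - 3) = 1/(-22) = -1/22 ≈ -0.045455)
(1147 + 1510)/(C + 2749) = (1147 + 1510)/(-1/22 + 2749) = 2657/(60477/22) = 2657*(22/60477) = 58454/60477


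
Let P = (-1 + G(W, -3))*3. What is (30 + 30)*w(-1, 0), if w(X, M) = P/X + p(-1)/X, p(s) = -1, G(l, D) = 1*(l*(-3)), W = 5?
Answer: 2940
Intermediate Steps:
G(l, D) = -3*l (G(l, D) = 1*(-3*l) = -3*l)
P = -48 (P = (-1 - 3*5)*3 = (-1 - 15)*3 = -16*3 = -48)
w(X, M) = -49/X (w(X, M) = -48/X - 1/X = -49/X)
(30 + 30)*w(-1, 0) = (30 + 30)*(-49/(-1)) = 60*(-49*(-1)) = 60*49 = 2940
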